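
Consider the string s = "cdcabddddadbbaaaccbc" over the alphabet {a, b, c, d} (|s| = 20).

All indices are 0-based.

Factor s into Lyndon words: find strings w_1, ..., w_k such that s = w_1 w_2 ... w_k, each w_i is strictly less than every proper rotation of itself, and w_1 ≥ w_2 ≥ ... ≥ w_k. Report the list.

["cd", "c", "abddddadbb", "aaaccbc"]

emit factor 1: 'cd' (i=0, period=2)
emit factor 2: 'c' (i=2, period=1)
emit factor 3: 'abddddadbb' (i=3, period=10)
emit factor 4: 'aaaccbc' (i=13, period=7)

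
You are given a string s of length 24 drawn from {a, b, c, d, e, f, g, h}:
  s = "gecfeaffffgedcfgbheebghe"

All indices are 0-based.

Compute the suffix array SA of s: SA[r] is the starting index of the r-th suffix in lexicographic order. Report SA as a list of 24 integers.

[5, 20, 16, 2, 13, 12, 23, 4, 19, 1, 11, 18, 3, 6, 7, 8, 14, 9, 15, 0, 10, 21, 22, 17]

rank | idx | suffix
   0 |   5 | affffgedcfgbheebghe
   1 |  20 | bghe
   2 |  16 | bheebghe
   3 |   2 | cfeaffffgedcfgbheebghe
   4 |  13 | cfgbheebghe
   5 |  12 | dcfgbheebghe
   6 |  23 | e
   7 |   4 | eaffffgedcfgbheebghe
   8 |  19 | ebghe
   9 |   1 | ecfeaffffgedcfgbheebghe
  10 |  11 | edcfgbheebghe
  11 |  18 | eebghe
  12 |   3 | feaffffgedcfgbheebghe
  13 |   6 | ffffgedcfgbheebghe
  14 |   7 | fffgedcfgbheebghe
  15 |   8 | ffgedcfgbheebghe
  16 |  14 | fgbheebghe
  17 |   9 | fgedcfgbheebghe
  18 |  15 | gbheebghe
  19 |   0 | gecfeaffffgedcfgbheebghe
  20 |  10 | gedcfgbheebghe
  21 |  21 | ghe
  22 |  22 | he
  23 |  17 | heebghe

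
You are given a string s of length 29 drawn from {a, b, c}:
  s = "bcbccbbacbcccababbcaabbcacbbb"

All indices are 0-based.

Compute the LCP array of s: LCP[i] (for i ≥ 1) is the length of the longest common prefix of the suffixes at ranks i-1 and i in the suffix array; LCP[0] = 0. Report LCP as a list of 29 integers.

[0, 1, 2, 5, 1, 3, 0, 1, 2, 1, 2, 2, 2, 4, 1, 3, 2, 2, 3, 0, 2, 2, 1, 3, 2, 4, 1, 2, 2]

sorted suffixes:
  #0 SA[0]=19  'aabbcacbbb'
  #1 SA[1]=13  'ababbcaabbcacbbb'
  #2 SA[2]=15  'abbcaabbcacbbb'
  #3 SA[3]=20  'abbcacbbb'
  #4 SA[4]=24  'acbbb'
  #5 SA[5]=7  'acbcccababbcaabbcacbbb'
  #6 SA[6]=28  'b'
  #7 SA[7]=14  'babbcaabbcacbbb'
  #8 SA[8]=6  'bacbcccababbcaabbcacbbb'
  #9 SA[9]=27  'bb'
  #10 SA[10]=5  'bbacbcccababbcaabbcacbbb'
  #11 SA[11]=26  'bbb'
  #12 SA[12]=16  'bbcaabbcacbbb'
  #13 SA[13]=21  'bbcacbbb'
  #14 SA[14]=17  'bcaabbcacbbb'
  #15 SA[15]=22  'bcacbbb'
  #16 SA[16]=0  'bcbccbbacbcccababbcaabbcacbbb'
  #17 SA[17]=2  'bccbbacbcccababbcaabbcacbbb'
  #18 SA[18]=9  'bcccababbcaabbcacbbb'
  #19 SA[19]=18  'caabbcacbbb'
  #20 SA[20]=12  'cababbcaabbcacbbb'
  #21 SA[21]=23  'cacbbb'
  #22 SA[22]=4  'cbbacbcccababbcaabbcacbbb'
  #23 SA[23]=25  'cbbb'
  #24 SA[24]=1  'cbccbbacbcccababbcaabbcacbbb'
  #25 SA[25]=8  'cbcccababbcaabbcacbbb'
  #26 SA[26]=11  'ccababbcaabbcacbbb'
  #27 SA[27]=3  'ccbbacbcccababbcaabbcacbbb'
  #28 SA[28]=10  'cccababbcaabbcacbbb'

SA = [19, 13, 15, 20, 24, 7, 28, 14, 6, 27, 5, 26, 16, 21, 17, 22, 0, 2, 9, 18, 12, 23, 4, 25, 1, 8, 11, 3, 10]
rank  pair      lcp
   1  s[19:],s[13:]  1  'a'
   2  s[13:],s[15:]  2  'ab'
   3  s[15:],s[20:]  5  'abbca'
   4  s[20:],s[24:]  1  'a'
   5  s[24:],s[7:]  3  'acb'
   6  s[7:],s[28:]  0  ''
   7  s[28:],s[14:]  1  'b'
   8  s[14:],s[6:]  2  'ba'
   9  s[6:],s[27:]  1  'b'
  10  s[27:],s[5:]  2  'bb'
  11  s[5:],s[26:]  2  'bb'
  12  s[26:],s[16:]  2  'bb'
  13  s[16:],s[21:]  4  'bbca'
  14  s[21:],s[17:]  1  'b'
  15  s[17:],s[22:]  3  'bca'
  16  s[22:],s[0:]  2  'bc'
  17  s[0:],s[2:]  2  'bc'
  18  s[2:],s[9:]  3  'bcc'
  19  s[9:],s[18:]  0  ''
  20  s[18:],s[12:]  2  'ca'
  21  s[12:],s[23:]  2  'ca'
  22  s[23:],s[4:]  1  'c'
  23  s[4:],s[25:]  3  'cbb'
  24  s[25:],s[1:]  2  'cb'
  25  s[1:],s[8:]  4  'cbcc'
  26  s[8:],s[11:]  1  'c'
  27  s[11:],s[3:]  2  'cc'
  28  s[3:],s[10:]  2  'cc'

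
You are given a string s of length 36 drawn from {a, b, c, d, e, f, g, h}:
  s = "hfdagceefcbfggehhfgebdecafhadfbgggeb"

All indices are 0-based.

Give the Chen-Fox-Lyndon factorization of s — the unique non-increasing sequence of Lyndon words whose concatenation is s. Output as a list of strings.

emit factor 1: 'h' (i=0, period=1)
emit factor 2: 'f' (i=1, period=1)
emit factor 3: 'd' (i=2, period=1)
emit factor 4: 'agceefcbfggehhfgebdec' (i=3, period=21)
emit factor 5: 'afh' (i=24, period=3)
emit factor 6: 'adfbgggeb' (i=27, period=9)

["h", "f", "d", "agceefcbfggehhfgebdec", "afh", "adfbgggeb"]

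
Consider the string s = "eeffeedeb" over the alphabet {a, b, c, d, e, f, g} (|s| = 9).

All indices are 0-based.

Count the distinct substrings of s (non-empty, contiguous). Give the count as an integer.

39

rank→(start, suffix):
  0 → (8, 'b')
  1 → (6, 'deb')
  2 → (7, 'eb')
  3 → (5, 'edeb')
  4 → (4, 'eedeb')
  5 → (0, 'eeffeedeb')
  6 → (1, 'effeedeb')
  7 → (3, 'feedeb')
  8 → (2, 'ffeedeb')

SA = [8, 6, 7, 5, 4, 0, 1, 3, 2]
rank  pair      lcp
   1  s[8:],s[6:]  0  ''
   2  s[6:],s[7:]  0  ''
   3  s[7:],s[5:]  1  'e'
   4  s[5:],s[4:]  1  'e'
   5  s[4:],s[0:]  2  'ee'
   6  s[0:],s[1:]  1  'e'
   7  s[1:],s[3:]  0  ''
   8  s[3:],s[2:]  1  'f'

n(n+1)/2 = 9·10/2 = 45
Σ LCP = 0 + 0 + 0 + 1 + 1 + 2 + 1 + 0 + 1 = 6
distinct = 45 − 6 = 39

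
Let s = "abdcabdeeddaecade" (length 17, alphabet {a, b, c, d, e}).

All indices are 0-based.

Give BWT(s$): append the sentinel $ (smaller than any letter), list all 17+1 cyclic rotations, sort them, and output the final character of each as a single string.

e$ccdaadedbeabdaed

rank  rotation            last
    0  $abdcabdeeddaecade  e
    1  abdcabdeeddaecade$  $
    2  abdeeddaecade$abdc  c
    3  ade$abdcabdeeddaec  c
    4  aecade$abdcabdeedd  d
    5  bdcabdeeddaecade$a  a
    6  bdeeddaecade$abdca  a
    7  cabdeeddaecade$abd  d
    8  cade$abdcabdeeddae  e
    9  daecade$abdcabdeed  d
   10  dcabdeeddaecade$ab  b
   11  ddaecade$abdcabdee  e
   12  de$abdcabdeeddaeca  a
   13  deeddaecade$abdcab  b
   14  e$abdcabdeeddaecad  d
   15  ecade$abdcabdeedda  a
   16  eddaecade$abdcabde  e
   17  eeddaecade$abdcabd  d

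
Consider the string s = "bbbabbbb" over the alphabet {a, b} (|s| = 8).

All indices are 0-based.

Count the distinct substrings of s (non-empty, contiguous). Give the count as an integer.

rank→(start, suffix):
  0 → (3, 'abbbb')
  1 → (7, 'b')
  2 → (2, 'babbbb')
  3 → (6, 'bb')
  4 → (1, 'bbabbbb')
  5 → (5, 'bbb')
  6 → (0, 'bbbabbbb')
  7 → (4, 'bbbb')

SA = [3, 7, 2, 6, 1, 5, 0, 4]
i: (SA[i-1],SA[i]) lcp shared
  1: (3,7) 0 ''
  2: (7,2) 1 'b'
  3: (2,6) 1 'b'
  4: (6,1) 2 'bb'
  5: (1,5) 2 'bb'
  6: (5,0) 3 'bbb'
  7: (0,4) 3 'bbb'

n(n+1)/2 = 8·9/2 = 36
Σ LCP = 0 + 0 + 1 + 1 + 2 + 2 + 3 + 3 = 12
distinct = 36 − 12 = 24

24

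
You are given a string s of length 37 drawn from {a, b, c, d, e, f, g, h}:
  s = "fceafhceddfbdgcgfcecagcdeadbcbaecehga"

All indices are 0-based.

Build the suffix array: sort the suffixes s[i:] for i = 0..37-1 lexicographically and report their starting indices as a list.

[36, 25, 30, 3, 20, 29, 27, 11, 19, 28, 22, 1, 17, 6, 32, 14, 26, 8, 23, 9, 12, 24, 2, 18, 31, 7, 33, 10, 0, 16, 4, 35, 21, 13, 15, 5, 34]

rank | idx | suffix
   0 |  36 | a
   1 |  25 | adbcbaecehga
   2 |  30 | aecehga
   3 |   3 | afhceddfbdgcgfcecagcdeadbcbaecehga
   4 |  20 | agcdeadbcbaecehga
   5 |  29 | baecehga
   6 |  27 | bcbaecehga
   7 |  11 | bdgcgfcecagcdeadbcbaecehga
   8 |  19 | cagcdeadbcbaecehga
   9 |  28 | cbaecehga
  10 |  22 | cdeadbcbaecehga
  11 |   1 | ceafhceddfbdgcgfcecagcdeadbcbaecehga
  12 |  17 | cecagcdeadbcbaecehga
  13 |   6 | ceddfbdgcgfcecagcdeadbcbaecehga
  14 |  32 | cehga
  15 |  14 | cgfcecagcdeadbcbaecehga
  16 |  26 | dbcbaecehga
  17 |   8 | ddfbdgcgfcecagcdeadbcbaecehga
  18 |  23 | deadbcbaecehga
  19 |   9 | dfbdgcgfcecagcdeadbcbaecehga
  20 |  12 | dgcgfcecagcdeadbcbaecehga
  21 |  24 | eadbcbaecehga
  22 |   2 | eafhceddfbdgcgfcecagcdeadbcbaecehga
  23 |  18 | ecagcdeadbcbaecehga
  24 |  31 | ecehga
  25 |   7 | eddfbdgcgfcecagcdeadbcbaecehga
  26 |  33 | ehga
  27 |  10 | fbdgcgfcecagcdeadbcbaecehga
  28 |   0 | fceafhceddfbdgcgfcecagcdeadbcbaecehga
  29 |  16 | fcecagcdeadbcbaecehga
  30 |   4 | fhceddfbdgcgfcecagcdeadbcbaecehga
  31 |  35 | ga
  32 |  21 | gcdeadbcbaecehga
  33 |  13 | gcgfcecagcdeadbcbaecehga
  34 |  15 | gfcecagcdeadbcbaecehga
  35 |   5 | hceddfbdgcgfcecagcdeadbcbaecehga
  36 |  34 | hga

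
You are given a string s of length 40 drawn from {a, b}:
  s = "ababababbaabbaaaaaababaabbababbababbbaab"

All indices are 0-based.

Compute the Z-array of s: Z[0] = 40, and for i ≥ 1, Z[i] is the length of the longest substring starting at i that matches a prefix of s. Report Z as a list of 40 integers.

[40, 0, 6, 0, 4, 0, 2, 0, 0, 1, 2, 0, 0, 1, 1, 1, 1, 1, 5, 0, 3, 0, 1, 2, 0, 0, 4, 0, 2, 0, 0, 4, 0, 2, 0, 0, 0, 1, 2, 0]

Z[0]=40
i=1: i≥r, start 0; Z[1]=0
i=2: i≥r, start 0; Z[2]=6 scan→box=[2,8)
i=3: min(r-i=5, Z[1]=0)=0; Z[3]=0
i=4: min(r-i=4, Z[2]=6)=4; Z[4]=4
i=5: min(r-i=3, Z[3]=0)=0; Z[5]=0
i=6: min(r-i=2, Z[4]=4)=2; Z[6]=2
i=7: min(r-i=1, Z[5]=0)=0; Z[7]=0
i=8: i≥r, start 0; Z[8]=0
i=9: i≥r, start 0; Z[9]=1 scan→box=[9,10)
i=10: i≥r, start 0; Z[10]=2 scan→box=[10,12)
i=11: min(r-i=1, Z[1]=0)=0; Z[11]=0
i=12: i≥r, start 0; Z[12]=0
i=13: i≥r, start 0; Z[13]=1 scan→box=[13,14)
i=14: i≥r, start 0; Z[14]=1 scan→box=[14,15)
i=15: i≥r, start 0; Z[15]=1 scan→box=[15,16)
i=16: i≥r, start 0; Z[16]=1 scan→box=[16,17)
i=17: i≥r, start 0; Z[17]=1 scan→box=[17,18)
i=18: i≥r, start 0; Z[18]=5 scan→box=[18,23)
i=19: min(r-i=4, Z[1]=0)=0; Z[19]=0
i=20: min(r-i=3, Z[2]=6)=3; Z[20]=3
i=21: min(r-i=2, Z[3]=0)=0; Z[21]=0
i=22: min(r-i=1, Z[4]=4)=1; Z[22]=1
i=23: i≥r, start 0; Z[23]=2 scan→box=[23,25)
i=24: min(r-i=1, Z[1]=0)=0; Z[24]=0
i=25: i≥r, start 0; Z[25]=0
i=26: i≥r, start 0; Z[26]=4 scan→box=[26,30)
i=27: min(r-i=3, Z[1]=0)=0; Z[27]=0
i=28: min(r-i=2, Z[2]=6)=2; Z[28]=2
i=29: min(r-i=1, Z[3]=0)=0; Z[29]=0
i=30: i≥r, start 0; Z[30]=0
i=31: i≥r, start 0; Z[31]=4 scan→box=[31,35)
i=32: min(r-i=3, Z[1]=0)=0; Z[32]=0
i=33: min(r-i=2, Z[2]=6)=2; Z[33]=2
i=34: min(r-i=1, Z[3]=0)=0; Z[34]=0
i=35: i≥r, start 0; Z[35]=0
i=36: i≥r, start 0; Z[36]=0
i=37: i≥r, start 0; Z[37]=1 scan→box=[37,38)
i=38: i≥r, start 0; Z[38]=2 scan→box=[38,40)
i=39: min(r-i=1, Z[1]=0)=0; Z[39]=0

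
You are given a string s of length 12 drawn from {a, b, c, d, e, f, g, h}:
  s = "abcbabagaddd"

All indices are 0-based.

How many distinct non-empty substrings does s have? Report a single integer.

68

sorted suffixes:
  #0 SA[0]=4  'abagaddd'
  #1 SA[1]=0  'abcbabagaddd'
  #2 SA[2]=8  'addd'
  #3 SA[3]=6  'agaddd'
  #4 SA[4]=3  'babagaddd'
  #5 SA[5]=5  'bagaddd'
  #6 SA[6]=1  'bcbabagaddd'
  #7 SA[7]=2  'cbabagaddd'
  #8 SA[8]=11  'd'
  #9 SA[9]=10  'dd'
  #10 SA[10]=9  'ddd'
  #11 SA[11]=7  'gaddd'

SA = [4, 0, 8, 6, 3, 5, 1, 2, 11, 10, 9, 7]
rank  pair      lcp
   1  s[4:],s[0:]  2  'ab'
   2  s[0:],s[8:]  1  'a'
   3  s[8:],s[6:]  1  'a'
   4  s[6:],s[3:]  0  ''
   5  s[3:],s[5:]  2  'ba'
   6  s[5:],s[1:]  1  'b'
   7  s[1:],s[2:]  0  ''
   8  s[2:],s[11:]  0  ''
   9  s[11:],s[10:]  1  'd'
  10  s[10:],s[9:]  2  'dd'
  11  s[9:],s[7:]  0  ''

n(n+1)/2 = 12·13/2 = 78
Σ LCP = 0 + 2 + 1 + 1 + 0 + 2 + 1 + 0 + 0 + 1 + 2 + 0 = 10
distinct = 78 − 10 = 68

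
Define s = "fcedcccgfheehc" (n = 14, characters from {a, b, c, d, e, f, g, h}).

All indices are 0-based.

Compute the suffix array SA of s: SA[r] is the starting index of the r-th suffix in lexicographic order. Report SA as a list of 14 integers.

sorted suffixes:
  #0 SA[0]=13  'c'
  #1 SA[1]=4  'cccgfheehc'
  #2 SA[2]=5  'ccgfheehc'
  #3 SA[3]=1  'cedcccgfheehc'
  #4 SA[4]=6  'cgfheehc'
  #5 SA[5]=3  'dcccgfheehc'
  #6 SA[6]=2  'edcccgfheehc'
  #7 SA[7]=10  'eehc'
  #8 SA[8]=11  'ehc'
  #9 SA[9]=0  'fcedcccgfheehc'
  #10 SA[10]=8  'fheehc'
  #11 SA[11]=7  'gfheehc'
  #12 SA[12]=12  'hc'
  #13 SA[13]=9  'heehc'

[13, 4, 5, 1, 6, 3, 2, 10, 11, 0, 8, 7, 12, 9]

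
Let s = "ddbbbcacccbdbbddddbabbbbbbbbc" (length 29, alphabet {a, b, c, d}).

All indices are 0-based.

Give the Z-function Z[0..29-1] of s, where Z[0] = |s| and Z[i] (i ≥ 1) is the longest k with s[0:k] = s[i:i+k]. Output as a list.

[29, 1, 0, 0, 0, 0, 0, 0, 0, 0, 0, 1, 0, 0, 2, 2, 3, 1, 0, 0, 0, 0, 0, 0, 0, 0, 0, 0, 0]

Z[0]=29
i=1: outside box; Z[1]=1 grow→box=[1,2)
i=2: outside box; Z[2]=0
i=3: outside box; Z[3]=0
i=4: outside box; Z[4]=0
i=5: outside box; Z[5]=0
i=6: outside box; Z[6]=0
i=7: outside box; Z[7]=0
i=8: outside box; Z[8]=0
i=9: outside box; Z[9]=0
i=10: outside box; Z[10]=0
i=11: outside box; Z[11]=1 grow→box=[11,12)
i=12: outside box; Z[12]=0
i=13: outside box; Z[13]=0
i=14: outside box; Z[14]=2 grow→box=[14,16)
i=15: min(r-i=1, Z[1]=1)=1; Z[15]=2 grow→box=[15,17)
i=16: min(r-i=1, Z[1]=1)=1; Z[16]=3 grow→box=[16,19)
i=17: min(r-i=2, Z[1]=1)=1; Z[17]=1
i=18: min(r-i=1, Z[2]=0)=0; Z[18]=0
i=19: outside box; Z[19]=0
i=20: outside box; Z[20]=0
i=21: outside box; Z[21]=0
i=22: outside box; Z[22]=0
i=23: outside box; Z[23]=0
i=24: outside box; Z[24]=0
i=25: outside box; Z[25]=0
i=26: outside box; Z[26]=0
i=27: outside box; Z[27]=0
i=28: outside box; Z[28]=0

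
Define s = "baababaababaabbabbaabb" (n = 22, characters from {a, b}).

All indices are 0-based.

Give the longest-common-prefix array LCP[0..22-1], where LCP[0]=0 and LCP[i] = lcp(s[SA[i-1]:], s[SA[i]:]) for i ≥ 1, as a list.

[0, 8, 3, 4, 1, 5, 3, 7, 2, 3, 4, 0, 1, 9, 4, 5, 2, 6, 3, 1, 2, 3]

sorted suffixes:
  #0 SA[0]=1  'aababaababaabbabbaabb'
  #1 SA[1]=6  'aababaabbabbaabb'
  #2 SA[2]=18  'aabb'
  #3 SA[3]=11  'aabbabbaabb'
  #4 SA[4]=4  'abaababaabbabbaabb'
  #5 SA[5]=9  'abaabbabbaabb'
  #6 SA[6]=2  'ababaababaabbabbaabb'
  #7 SA[7]=7  'ababaabbabbaabb'
  #8 SA[8]=19  'abb'
  #9 SA[9]=15  'abbaabb'
  #10 SA[10]=12  'abbabbaabb'
  #11 SA[11]=21  'b'
  #12 SA[12]=0  'baababaababaabbabbaabb'
  #13 SA[13]=5  'baababaabbabbaabb'
  #14 SA[14]=17  'baabb'
  #15 SA[15]=10  'baabbabbaabb'
  #16 SA[16]=3  'babaababaabbabbaabb'
  #17 SA[17]=8  'babaabbabbaabb'
  #18 SA[18]=14  'babbaabb'
  #19 SA[19]=20  'bb'
  #20 SA[20]=16  'bbaabb'
  #21 SA[21]=13  'bbabbaabb'

SA = [1, 6, 18, 11, 4, 9, 2, 7, 19, 15, 12, 21, 0, 5, 17, 10, 3, 8, 14, 20, 16, 13]
i: (SA[i-1],SA[i]) lcp shared
  1: (1,6) 8 'aababaab'
  2: (6,18) 3 'aab'
  3: (18,11) 4 'aabb'
  4: (11,4) 1 'a'
  5: (4,9) 5 'abaab'
  6: (9,2) 3 'aba'
  7: (2,7) 7 'ababaab'
  8: (7,19) 2 'ab'
  9: (19,15) 3 'abb'
  10: (15,12) 4 'abba'
  11: (12,21) 0 ''
  12: (21,0) 1 'b'
  13: (0,5) 9 'baababaab'
  14: (5,17) 4 'baab'
  15: (17,10) 5 'baabb'
  16: (10,3) 2 'ba'
  17: (3,8) 6 'babaab'
  18: (8,14) 3 'bab'
  19: (14,20) 1 'b'
  20: (20,16) 2 'bb'
  21: (16,13) 3 'bba'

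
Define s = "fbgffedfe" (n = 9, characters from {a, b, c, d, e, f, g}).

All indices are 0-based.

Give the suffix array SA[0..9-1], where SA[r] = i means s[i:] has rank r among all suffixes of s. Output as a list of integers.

sorted suffixes:
  #0 SA[0]=1  'bgffedfe'
  #1 SA[1]=6  'dfe'
  #2 SA[2]=8  'e'
  #3 SA[3]=5  'edfe'
  #4 SA[4]=0  'fbgffedfe'
  #5 SA[5]=7  'fe'
  #6 SA[6]=4  'fedfe'
  #7 SA[7]=3  'ffedfe'
  #8 SA[8]=2  'gffedfe'

[1, 6, 8, 5, 0, 7, 4, 3, 2]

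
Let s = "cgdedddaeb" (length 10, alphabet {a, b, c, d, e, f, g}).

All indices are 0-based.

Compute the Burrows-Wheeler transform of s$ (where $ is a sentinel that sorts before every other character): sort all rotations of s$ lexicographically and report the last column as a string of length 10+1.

bde$ddegadc

rank  rotation     last
    0  $cgdedddaeb  b
    1  aeb$cgdeddd  d
    2  b$cgdedddae  e
    3  cgdedddaeb$  $
    4  daeb$cgdedd  d
    5  ddaeb$cgded  d
    6  dddaeb$cgde  e
    7  dedddaeb$cg  g
    8  eb$cgdeddda  a
    9  edddaeb$cgd  d
   10  gdedddaeb$c  c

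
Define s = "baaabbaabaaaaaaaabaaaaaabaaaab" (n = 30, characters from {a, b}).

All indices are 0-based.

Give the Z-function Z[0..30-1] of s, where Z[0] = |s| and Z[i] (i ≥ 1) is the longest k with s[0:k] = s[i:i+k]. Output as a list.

[30, 0, 0, 0, 1, 3, 0, 0, 4, 0, 0, 0, 0, 0, 0, 0, 0, 4, 0, 0, 0, 0, 0, 0, 4, 0, 0, 0, 0, 1]

Z[0]=30
i=1: outside box; Z[1]=0
i=2: outside box; Z[2]=0
i=3: outside box; Z[3]=0
i=4: outside box; Z[4]=1 scan→box=[4,5)
i=5: outside box; Z[5]=3 scan→box=[5,8)
i=6: min(r-i=2, Z[1]=0)=0; Z[6]=0
i=7: min(r-i=1, Z[2]=0)=0; Z[7]=0
i=8: outside box; Z[8]=4 scan→box=[8,12)
i=9: min(r-i=3, Z[1]=0)=0; Z[9]=0
i=10: min(r-i=2, Z[2]=0)=0; Z[10]=0
i=11: min(r-i=1, Z[3]=0)=0; Z[11]=0
i=12: outside box; Z[12]=0
i=13: outside box; Z[13]=0
i=14: outside box; Z[14]=0
i=15: outside box; Z[15]=0
i=16: outside box; Z[16]=0
i=17: outside box; Z[17]=4 scan→box=[17,21)
i=18: min(r-i=3, Z[1]=0)=0; Z[18]=0
i=19: min(r-i=2, Z[2]=0)=0; Z[19]=0
i=20: min(r-i=1, Z[3]=0)=0; Z[20]=0
i=21: outside box; Z[21]=0
i=22: outside box; Z[22]=0
i=23: outside box; Z[23]=0
i=24: outside box; Z[24]=4 scan→box=[24,28)
i=25: min(r-i=3, Z[1]=0)=0; Z[25]=0
i=26: min(r-i=2, Z[2]=0)=0; Z[26]=0
i=27: min(r-i=1, Z[3]=0)=0; Z[27]=0
i=28: outside box; Z[28]=0
i=29: outside box; Z[29]=1 scan→box=[29,30)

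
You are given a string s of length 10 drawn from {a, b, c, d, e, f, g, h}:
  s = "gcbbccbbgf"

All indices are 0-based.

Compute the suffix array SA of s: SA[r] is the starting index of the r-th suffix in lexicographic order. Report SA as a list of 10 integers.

sorted suffixes:
  #0 SA[0]=2  'bbccbbgf'
  #1 SA[1]=6  'bbgf'
  #2 SA[2]=3  'bccbbgf'
  #3 SA[3]=7  'bgf'
  #4 SA[4]=1  'cbbccbbgf'
  #5 SA[5]=5  'cbbgf'
  #6 SA[6]=4  'ccbbgf'
  #7 SA[7]=9  'f'
  #8 SA[8]=0  'gcbbccbbgf'
  #9 SA[9]=8  'gf'

[2, 6, 3, 7, 1, 5, 4, 9, 0, 8]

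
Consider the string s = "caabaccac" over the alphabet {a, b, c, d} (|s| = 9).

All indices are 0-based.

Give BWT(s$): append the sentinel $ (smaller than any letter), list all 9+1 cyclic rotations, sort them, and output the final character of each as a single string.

rank  rotation    last
    0  $caabaccac  c
    1  aabaccac$c  c
    2  abaccac$ca  a
    3  ac$caabacc  c
    4  accac$caab  b
    5  baccac$caa  a
    6  c$caabacca  a
    7  caabaccac$  $
    8  cac$caabac  c
    9  ccac$caaba  a

ccacbaa$ca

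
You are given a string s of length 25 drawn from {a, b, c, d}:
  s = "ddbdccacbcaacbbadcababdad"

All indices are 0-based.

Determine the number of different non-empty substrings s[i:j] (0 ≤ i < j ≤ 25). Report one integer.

sorted suffixes:
  #0 SA[0]=10  'aacbbadcababdad'
  #1 SA[1]=18  'ababdad'
  #2 SA[2]=20  'abdad'
  #3 SA[3]=11  'acbbadcababdad'
  #4 SA[4]=6  'acbcaacbbadcababdad'
  #5 SA[5]=23  'ad'
  #6 SA[6]=15  'adcababdad'
  #7 SA[7]=19  'babdad'
  #8 SA[8]=14  'badcababdad'
  #9 SA[9]=13  'bbadcababdad'
  #10 SA[10]=8  'bcaacbbadcababdad'
  #11 SA[11]=21  'bdad'
  #12 SA[12]=2  'bdccacbcaacbbadcababdad'
  #13 SA[13]=9  'caacbbadcababdad'
  #14 SA[14]=17  'cababdad'
  #15 SA[15]=5  'cacbcaacbbadcababdad'
  #16 SA[16]=12  'cbbadcababdad'
  #17 SA[17]=7  'cbcaacbbadcababdad'
  #18 SA[18]=4  'ccacbcaacbbadcababdad'
  #19 SA[19]=24  'd'
  #20 SA[20]=22  'dad'
  #21 SA[21]=1  'dbdccacbcaacbbadcababdad'
  #22 SA[22]=16  'dcababdad'
  #23 SA[23]=3  'dccacbcaacbbadcababdad'
  #24 SA[24]=0  'ddbdccacbcaacbbadcababdad'

SA = [10, 18, 20, 11, 6, 23, 15, 19, 14, 13, 8, 21, 2, 9, 17, 5, 12, 7, 4, 24, 22, 1, 16, 3, 0]
i: (SA[i-1],SA[i]) lcp shared
  1: (10,18) 1 'a'
  2: (18,20) 2 'ab'
  3: (20,11) 1 'a'
  4: (11,6) 3 'acb'
  5: (6,23) 1 'a'
  6: (23,15) 2 'ad'
  7: (15,19) 0 ''
  8: (19,14) 2 'ba'
  9: (14,13) 1 'b'
  10: (13,8) 1 'b'
  11: (8,21) 1 'b'
  12: (21,2) 2 'bd'
  13: (2,9) 0 ''
  14: (9,17) 2 'ca'
  15: (17,5) 2 'ca'
  16: (5,12) 1 'c'
  17: (12,7) 2 'cb'
  18: (7,4) 1 'c'
  19: (4,24) 0 ''
  20: (24,22) 1 'd'
  21: (22,1) 1 'd'
  22: (1,16) 1 'd'
  23: (16,3) 2 'dc'
  24: (3,0) 1 'd'

n(n+1)/2 = 25·26/2 = 325
Σ LCP = 0 + 1 + 2 + 1 + 3 + 1 + 2 + 0 + 2 + 1 + 1 + 1 + 2 + 0 + 2 + 2 + 1 + 2 + 1 + 0 + 1 + 1 + 1 + 2 + 1 = 31
distinct = 325 − 31 = 294

294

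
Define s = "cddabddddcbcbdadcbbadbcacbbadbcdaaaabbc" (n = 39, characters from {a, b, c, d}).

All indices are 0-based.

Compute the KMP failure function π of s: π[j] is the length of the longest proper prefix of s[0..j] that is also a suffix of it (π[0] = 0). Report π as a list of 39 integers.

[0, 0, 0, 0, 0, 0, 0, 0, 0, 1, 0, 1, 0, 0, 0, 0, 1, 0, 0, 0, 0, 0, 1, 0, 1, 0, 0, 0, 0, 0, 1, 2, 0, 0, 0, 0, 0, 0, 1]

π[0] = 0
j=1 s[j]='d': π[1]=0 (border '')
j=2 s[j]='d': π[2]=0 (border '')
j=3 s[j]='a': π[3]=0 (border '')
j=4 s[j]='b': π[4]=0 (border '')
j=5 s[j]='d': π[5]=0 (border '')
j=6 s[j]='d': π[6]=0 (border '')
j=7 s[j]='d': π[7]=0 (border '')
j=8 s[j]='d': π[8]=0 (border '')
j=9 s[j]='c': π[9]=1 (border 'c')
j=10 s[j]='b': k: 1→0; π[10]=0 (border '')
j=11 s[j]='c': π[11]=1 (border 'c')
j=12 s[j]='b': k: 1→0; π[12]=0 (border '')
j=13 s[j]='d': π[13]=0 (border '')
j=14 s[j]='a': π[14]=0 (border '')
j=15 s[j]='d': π[15]=0 (border '')
j=16 s[j]='c': π[16]=1 (border 'c')
j=17 s[j]='b': k: 1→0; π[17]=0 (border '')
j=18 s[j]='b': π[18]=0 (border '')
j=19 s[j]='a': π[19]=0 (border '')
j=20 s[j]='d': π[20]=0 (border '')
j=21 s[j]='b': π[21]=0 (border '')
j=22 s[j]='c': π[22]=1 (border 'c')
j=23 s[j]='a': k: 1→0; π[23]=0 (border '')
j=24 s[j]='c': π[24]=1 (border 'c')
j=25 s[j]='b': k: 1→0; π[25]=0 (border '')
j=26 s[j]='b': π[26]=0 (border '')
j=27 s[j]='a': π[27]=0 (border '')
j=28 s[j]='d': π[28]=0 (border '')
j=29 s[j]='b': π[29]=0 (border '')
j=30 s[j]='c': π[30]=1 (border 'c')
j=31 s[j]='d': π[31]=2 (border 'cd')
j=32 s[j]='a': k: 2→0; π[32]=0 (border '')
j=33 s[j]='a': π[33]=0 (border '')
j=34 s[j]='a': π[34]=0 (border '')
j=35 s[j]='a': π[35]=0 (border '')
j=36 s[j]='b': π[36]=0 (border '')
j=37 s[j]='b': π[37]=0 (border '')
j=38 s[j]='c': π[38]=1 (border 'c')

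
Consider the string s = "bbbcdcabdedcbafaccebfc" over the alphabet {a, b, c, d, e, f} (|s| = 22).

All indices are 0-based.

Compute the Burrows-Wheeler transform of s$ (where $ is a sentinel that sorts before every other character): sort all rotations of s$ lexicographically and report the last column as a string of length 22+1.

rank  rotation                 last
    0  $bbbcdcabdedcbafaccebfc  c
    1  abdedcbafaccebfc$bbbcdc  c
    2  accebfc$bbbcdcabdedcbaf  f
    3  afaccebfc$bbbcdcabdedcb  b
    4  bafaccebfc$bbbcdcabdedc  c
    5  bbbcdcabdedcbafaccebfc$  $
    6  bbcdcabdedcbafaccebfc$b  b
    7  bcdcabdedcbafaccebfc$bb  b
    8  bdedcbafaccebfc$bbbcdca  a
    9  bfc$bbbcdcabdedcbafacce  e
   10  c$bbbcdcabdedcbafaccebf  f
   11  cabdedcbafaccebfc$bbbcd  d
   12  cbafaccebfc$bbbcdcabded  d
   13  ccebfc$bbbcdcabdedcbafa  a
   14  cdcabdedcbafaccebfc$bbb  b
   15  cebfc$bbbcdcabdedcbafac  c
   16  dcabdedcbafaccebfc$bbbc  c
   17  dcbafaccebfc$bbbcdcabde  e
   18  dedcbafaccebfc$bbbcdcab  b
   19  ebfc$bbbcdcabdedcbafacc  c
   20  edcbafaccebfc$bbbcdcabd  d
   21  faccebfc$bbbcdcabdedcba  a
   22  fc$bbbcdcabdedcbafacceb  b

ccfbc$bbaefddabccebcdab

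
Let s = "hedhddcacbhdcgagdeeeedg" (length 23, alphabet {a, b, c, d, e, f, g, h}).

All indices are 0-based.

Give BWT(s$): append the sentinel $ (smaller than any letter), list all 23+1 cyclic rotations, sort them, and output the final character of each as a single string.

gcgcdaddhhgeeeheeddcabd$

rank  rotation                  last
    0  $hedhddcacbhdcgagdeeeedg  g
    1  acbhdcgagdeeeedg$hedhddc  c
    2  agdeeeedg$hedhddcacbhdcg  g
    3  bhdcgagdeeeedg$hedhddcac  c
    4  cacbhdcgagdeeeedg$hedhdd  d
    5  cbhdcgagdeeeedg$hedhddca  a
    6  cgagdeeeedg$hedhddcacbhd  d
    7  dcacbhdcgagdeeeedg$hedhd  d
    8  dcgagdeeeedg$hedhddcacbh  h
    9  ddcacbhdcgagdeeeedg$hedh  h
   10  deeeedg$hedhddcacbhdcgag  g
   11  dg$hedhddcacbhdcgagdeeee  e
   12  dhddcacbhdcgagdeeeedg$he  e
   13  edg$hedhddcacbhdcgagdeee  e
   14  edhddcacbhdcgagdeeeedg$h  h
   15  eedg$hedhddcacbhdcgagdee  e
   16  eeedg$hedhddcacbhdcgagde  e
   17  eeeedg$hedhddcacbhdcgagd  d
   18  g$hedhddcacbhdcgagdeeeed  d
   19  gagdeeeedg$hedhddcacbhdc  c
   20  gdeeeedg$hedhddcacbhdcga  a
   21  hdcgagdeeeedg$hedhddcacb  b
   22  hddcacbhdcgagdeeeedg$hed  d
   23  hedhddcacbhdcgagdeeeedg$  $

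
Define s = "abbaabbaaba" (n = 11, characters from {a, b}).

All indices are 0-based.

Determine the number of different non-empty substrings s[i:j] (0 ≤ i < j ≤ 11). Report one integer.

41

sorted suffixes:
  #0 SA[0]=10  'a'
  #1 SA[1]=7  'aaba'
  #2 SA[2]=3  'aabbaaba'
  #3 SA[3]=8  'aba'
  #4 SA[4]=4  'abbaaba'
  #5 SA[5]=0  'abbaabbaaba'
  #6 SA[6]=9  'ba'
  #7 SA[7]=6  'baaba'
  #8 SA[8]=2  'baabbaaba'
  #9 SA[9]=5  'bbaaba'
  #10 SA[10]=1  'bbaabbaaba'

SA = [10, 7, 3, 8, 4, 0, 9, 6, 2, 5, 1]
[i] adj suffixes → lcp
  [1] 10/7 → 1 ('a')
  [2] 7/3 → 3 ('aab')
  [3] 3/8 → 1 ('a')
  [4] 8/4 → 2 ('ab')
  [5] 4/0 → 6 ('abbaab')
  [6] 0/9 → 0 ('')
  [7] 9/6 → 2 ('ba')
  [8] 6/2 → 4 ('baab')
  [9] 2/5 → 1 ('b')
  [10] 5/1 → 5 ('bbaab')

n(n+1)/2 = 11·12/2 = 66
Σ LCP = 0 + 1 + 3 + 1 + 2 + 6 + 0 + 2 + 4 + 1 + 5 = 25
distinct = 66 − 25 = 41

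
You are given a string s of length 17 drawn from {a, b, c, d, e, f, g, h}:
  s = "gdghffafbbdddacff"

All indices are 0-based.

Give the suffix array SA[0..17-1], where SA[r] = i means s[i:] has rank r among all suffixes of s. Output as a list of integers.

rank | idx | suffix
   0 |  13 | acff
   1 |   6 | afbbdddacff
   2 |   8 | bbdddacff
   3 |   9 | bdddacff
   4 |  14 | cff
   5 |  12 | dacff
   6 |  11 | ddacff
   7 |  10 | dddacff
   8 |   1 | dghffafbbdddacff
   9 |  16 | f
  10 |   5 | fafbbdddacff
  11 |   7 | fbbdddacff
  12 |  15 | ff
  13 |   4 | ffafbbdddacff
  14 |   0 | gdghffafbbdddacff
  15 |   2 | ghffafbbdddacff
  16 |   3 | hffafbbdddacff

[13, 6, 8, 9, 14, 12, 11, 10, 1, 16, 5, 7, 15, 4, 0, 2, 3]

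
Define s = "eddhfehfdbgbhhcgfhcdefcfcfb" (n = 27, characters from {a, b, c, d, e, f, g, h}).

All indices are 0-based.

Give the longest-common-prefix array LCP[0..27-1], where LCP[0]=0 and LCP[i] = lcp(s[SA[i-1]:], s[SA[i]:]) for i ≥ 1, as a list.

sorted suffixes:
  #0 SA[0]=26  'b'
  #1 SA[1]=9  'bgbhhcgfhcdefcfcfb'
  #2 SA[2]=11  'bhhcgfhcdefcfcfb'
  #3 SA[3]=18  'cdefcfcfb'
  #4 SA[4]=24  'cfb'
  #5 SA[5]=22  'cfcfb'
  #6 SA[6]=14  'cgfhcdefcfcfb'
  #7 SA[7]=8  'dbgbhhcgfhcdefcfcfb'
  #8 SA[8]=1  'ddhfehfdbgbhhcgfhcdefcfcfb'
  #9 SA[9]=19  'defcfcfb'
  #10 SA[10]=2  'dhfehfdbgbhhcgfhcdefcfcfb'
  #11 SA[11]=0  'eddhfehfdbgbhhcgfhcdefcfcfb'
  #12 SA[12]=20  'efcfcfb'
  #13 SA[13]=5  'ehfdbgbhhcgfhcdefcfcfb'
  #14 SA[14]=25  'fb'
  #15 SA[15]=23  'fcfb'
  #16 SA[16]=21  'fcfcfb'
  #17 SA[17]=7  'fdbgbhhcgfhcdefcfcfb'
  #18 SA[18]=4  'fehfdbgbhhcgfhcdefcfcfb'
  #19 SA[19]=16  'fhcdefcfcfb'
  #20 SA[20]=10  'gbhhcgfhcdefcfcfb'
  #21 SA[21]=15  'gfhcdefcfcfb'
  #22 SA[22]=17  'hcdefcfcfb'
  #23 SA[23]=13  'hcgfhcdefcfcfb'
  #24 SA[24]=6  'hfdbgbhhcgfhcdefcfcfb'
  #25 SA[25]=3  'hfehfdbgbhhcgfhcdefcfcfb'
  #26 SA[26]=12  'hhcgfhcdefcfcfb'

SA = [26, 9, 11, 18, 24, 22, 14, 8, 1, 19, 2, 0, 20, 5, 25, 23, 21, 7, 4, 16, 10, 15, 17, 13, 6, 3, 12]
i: (SA[i-1],SA[i]) lcp shared
  1: (26,9) 1 'b'
  2: (9,11) 1 'b'
  3: (11,18) 0 ''
  4: (18,24) 1 'c'
  5: (24,22) 2 'cf'
  6: (22,14) 1 'c'
  7: (14,8) 0 ''
  8: (8,1) 1 'd'
  9: (1,19) 1 'd'
  10: (19,2) 1 'd'
  11: (2,0) 0 ''
  12: (0,20) 1 'e'
  13: (20,5) 1 'e'
  14: (5,25) 0 ''
  15: (25,23) 1 'f'
  16: (23,21) 3 'fcf'
  17: (21,7) 1 'f'
  18: (7,4) 1 'f'
  19: (4,16) 1 'f'
  20: (16,10) 0 ''
  21: (10,15) 1 'g'
  22: (15,17) 0 ''
  23: (17,13) 2 'hc'
  24: (13,6) 1 'h'
  25: (6,3) 2 'hf'
  26: (3,12) 1 'h'

[0, 1, 1, 0, 1, 2, 1, 0, 1, 1, 1, 0, 1, 1, 0, 1, 3, 1, 1, 1, 0, 1, 0, 2, 1, 2, 1]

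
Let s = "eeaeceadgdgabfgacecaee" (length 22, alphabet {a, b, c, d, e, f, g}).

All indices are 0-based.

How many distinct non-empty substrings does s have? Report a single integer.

231

rank→(start, suffix):
  0 → (11, 'abfgacecaee')
  1 → (15, 'acecaee')
  2 → (6, 'adgdgabfgacecaee')
  3 → (2, 'aeceadgdgabfgacecaee')
  4 → (19, 'aee')
  5 → (12, 'bfgacecaee')
  6 → (18, 'caee')
  7 → (4, 'ceadgdgabfgacecaee')
  8 → (16, 'cecaee')
  9 → (9, 'dgabfgacecaee')
  10 → (7, 'dgdgabfgacecaee')
  11 → (21, 'e')
  12 → (5, 'eadgdgabfgacecaee')
  13 → (1, 'eaeceadgdgabfgacecaee')
  14 → (17, 'ecaee')
  15 → (3, 'eceadgdgabfgacecaee')
  16 → (20, 'ee')
  17 → (0, 'eeaeceadgdgabfgacecaee')
  18 → (13, 'fgacecaee')
  19 → (10, 'gabfgacecaee')
  20 → (14, 'gacecaee')
  21 → (8, 'gdgabfgacecaee')

SA = [11, 15, 6, 2, 19, 12, 18, 4, 16, 9, 7, 21, 5, 1, 17, 3, 20, 0, 13, 10, 14, 8]
i: (SA[i-1],SA[i]) lcp shared
  1: (11,15) 1 'a'
  2: (15,6) 1 'a'
  3: (6,2) 1 'a'
  4: (2,19) 2 'ae'
  5: (19,12) 0 ''
  6: (12,18) 0 ''
  7: (18,4) 1 'c'
  8: (4,16) 2 'ce'
  9: (16,9) 0 ''
  10: (9,7) 2 'dg'
  11: (7,21) 0 ''
  12: (21,5) 1 'e'
  13: (5,1) 2 'ea'
  14: (1,17) 1 'e'
  15: (17,3) 2 'ec'
  16: (3,20) 1 'e'
  17: (20,0) 2 'ee'
  18: (0,13) 0 ''
  19: (13,10) 0 ''
  20: (10,14) 2 'ga'
  21: (14,8) 1 'g'

n(n+1)/2 = 22·23/2 = 253
Σ LCP = 0 + 1 + 1 + 1 + 2 + 0 + 0 + 1 + 2 + 0 + 2 + 0 + 1 + 2 + 1 + 2 + 1 + 2 + 0 + 0 + 2 + 1 = 22
distinct = 253 − 22 = 231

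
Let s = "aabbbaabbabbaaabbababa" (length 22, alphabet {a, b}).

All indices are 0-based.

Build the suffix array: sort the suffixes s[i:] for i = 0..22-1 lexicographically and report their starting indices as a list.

sorted suffixes:
  #0 SA[0]=21  'a'
  #1 SA[1]=12  'aaabbababa'
  #2 SA[2]=13  'aabbababa'
  #3 SA[3]=5  'aabbabbaaabbababa'
  #4 SA[4]=0  'aabbbaabbabbaaabbababa'
  #5 SA[5]=19  'aba'
  #6 SA[6]=17  'ababa'
  #7 SA[7]=9  'abbaaabbababa'
  #8 SA[8]=14  'abbababa'
  #9 SA[9]=6  'abbabbaaabbababa'
  #10 SA[10]=1  'abbbaabbabbaaabbababa'
  #11 SA[11]=20  'ba'
  #12 SA[12]=11  'baaabbababa'
  #13 SA[13]=4  'baabbabbaaabbababa'
  #14 SA[14]=18  'baba'
  #15 SA[15]=16  'bababa'
  #16 SA[16]=8  'babbaaabbababa'
  #17 SA[17]=10  'bbaaabbababa'
  #18 SA[18]=3  'bbaabbabbaaabbababa'
  #19 SA[19]=15  'bbababa'
  #20 SA[20]=7  'bbabbaaabbababa'
  #21 SA[21]=2  'bbbaabbabbaaabbababa'

[21, 12, 13, 5, 0, 19, 17, 9, 14, 6, 1, 20, 11, 4, 18, 16, 8, 10, 3, 15, 7, 2]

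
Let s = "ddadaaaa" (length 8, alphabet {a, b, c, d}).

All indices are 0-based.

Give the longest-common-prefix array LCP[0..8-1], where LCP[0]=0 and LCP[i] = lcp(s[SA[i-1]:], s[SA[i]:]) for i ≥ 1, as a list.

sorted suffixes:
  #0 SA[0]=7  'a'
  #1 SA[1]=6  'aa'
  #2 SA[2]=5  'aaa'
  #3 SA[3]=4  'aaaa'
  #4 SA[4]=2  'adaaaa'
  #5 SA[5]=3  'daaaa'
  #6 SA[6]=1  'dadaaaa'
  #7 SA[7]=0  'ddadaaaa'

SA = [7, 6, 5, 4, 2, 3, 1, 0]
rank  pair      lcp
   1  s[7:],s[6:]  1  'a'
   2  s[6:],s[5:]  2  'aa'
   3  s[5:],s[4:]  3  'aaa'
   4  s[4:],s[2:]  1  'a'
   5  s[2:],s[3:]  0  ''
   6  s[3:],s[1:]  2  'da'
   7  s[1:],s[0:]  1  'd'

[0, 1, 2, 3, 1, 0, 2, 1]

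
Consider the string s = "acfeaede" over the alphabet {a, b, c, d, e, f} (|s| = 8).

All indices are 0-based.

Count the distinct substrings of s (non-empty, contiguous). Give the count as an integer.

33

rank | idx | suffix
   0 |   0 | acfeaede
   1 |   4 | aede
   2 |   1 | cfeaede
   3 |   6 | de
   4 |   7 | e
   5 |   3 | eaede
   6 |   5 | ede
   7 |   2 | feaede

SA = [0, 4, 1, 6, 7, 3, 5, 2]
[i] adj suffixes → lcp
  [1] 0/4 → 1 ('a')
  [2] 4/1 → 0 ('')
  [3] 1/6 → 0 ('')
  [4] 6/7 → 0 ('')
  [5] 7/3 → 1 ('e')
  [6] 3/5 → 1 ('e')
  [7] 5/2 → 0 ('')

n(n+1)/2 = 8·9/2 = 36
Σ LCP = 0 + 1 + 0 + 0 + 0 + 1 + 1 + 0 = 3
distinct = 36 − 3 = 33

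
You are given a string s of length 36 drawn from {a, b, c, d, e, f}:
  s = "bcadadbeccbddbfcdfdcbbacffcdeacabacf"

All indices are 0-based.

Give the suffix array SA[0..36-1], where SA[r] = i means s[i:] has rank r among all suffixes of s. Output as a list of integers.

[31, 29, 33, 22, 2, 4, 32, 21, 20, 0, 10, 6, 13, 30, 1, 19, 9, 8, 26, 15, 34, 23, 3, 5, 12, 18, 11, 27, 16, 28, 7, 35, 25, 14, 17, 24]

rank→(start, suffix):
  0 → (31, 'abacf')
  1 → (29, 'acabacf')
  2 → (33, 'acf')
  3 → (22, 'acffcdeacabacf')
  4 → (2, 'adadbeccbddbfcdfdcbbacffcdeacabacf')
  5 → (4, 'adbeccbddbfcdfdcbbacffcdeacabacf')
  6 → (32, 'bacf')
  7 → (21, 'bacffcdeacabacf')
  8 → (20, 'bbacffcdeacabacf')
  9 → (0, 'bcadadbeccbddbfcdfdcbbacffcdeacabacf')
  10 → (10, 'bddbfcdfdcbbacffcdeacabacf')
  11 → (6, 'beccbddbfcdfdcbbacffcdeacabacf')
  12 → (13, 'bfcdfdcbbacffcdeacabacf')
  13 → (30, 'cabacf')
  14 → (1, 'cadadbeccbddbfcdfdcbbacffcdeacabacf')
  15 → (19, 'cbbacffcdeacabacf')
  16 → (9, 'cbddbfcdfdcbbacffcdeacabacf')
  17 → (8, 'ccbddbfcdfdcbbacffcdeacabacf')
  18 → (26, 'cdeacabacf')
  19 → (15, 'cdfdcbbacffcdeacabacf')
  20 → (34, 'cf')
  21 → (23, 'cffcdeacabacf')
  22 → (3, 'dadbeccbddbfcdfdcbbacffcdeacabacf')
  23 → (5, 'dbeccbddbfcdfdcbbacffcdeacabacf')
  24 → (12, 'dbfcdfdcbbacffcdeacabacf')
  25 → (18, 'dcbbacffcdeacabacf')
  26 → (11, 'ddbfcdfdcbbacffcdeacabacf')
  27 → (27, 'deacabacf')
  28 → (16, 'dfdcbbacffcdeacabacf')
  29 → (28, 'eacabacf')
  30 → (7, 'eccbddbfcdfdcbbacffcdeacabacf')
  31 → (35, 'f')
  32 → (25, 'fcdeacabacf')
  33 → (14, 'fcdfdcbbacffcdeacabacf')
  34 → (17, 'fdcbbacffcdeacabacf')
  35 → (24, 'ffcdeacabacf')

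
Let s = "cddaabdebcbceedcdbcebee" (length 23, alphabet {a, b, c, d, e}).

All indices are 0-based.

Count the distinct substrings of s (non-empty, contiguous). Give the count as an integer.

251

rank→(start, suffix):
  0 → (3, 'aabdebcbceedcdbcebee')
  1 → (4, 'abdebcbceedcdbcebee')
  2 → (8, 'bcbceedcdbcebee')
  3 → (17, 'bcebee')
  4 → (10, 'bceedcdbcebee')
  5 → (5, 'bdebcbceedcdbcebee')
  6 → (20, 'bee')
  7 → (9, 'cbceedcdbcebee')
  8 → (15, 'cdbcebee')
  9 → (0, 'cddaabdebcbceedcdbcebee')
  10 → (18, 'cebee')
  11 → (11, 'ceedcdbcebee')
  12 → (2, 'daabdebcbceedcdbcebee')
  13 → (16, 'dbcebee')
  14 → (14, 'dcdbcebee')
  15 → (1, 'ddaabdebcbceedcdbcebee')
  16 → (6, 'debcbceedcdbcebee')
  17 → (22, 'e')
  18 → (7, 'ebcbceedcdbcebee')
  19 → (19, 'ebee')
  20 → (13, 'edcdbcebee')
  21 → (21, 'ee')
  22 → (12, 'eedcdbcebee')

SA = [3, 4, 8, 17, 10, 5, 20, 9, 15, 0, 18, 11, 2, 16, 14, 1, 6, 22, 7, 19, 13, 21, 12]
rank  pair      lcp
   1  s[3:],s[4:]  1  'a'
   2  s[4:],s[8:]  0  ''
   3  s[8:],s[17:]  2  'bc'
   4  s[17:],s[10:]  3  'bce'
   5  s[10:],s[5:]  1  'b'
   6  s[5:],s[20:]  1  'b'
   7  s[20:],s[9:]  0  ''
   8  s[9:],s[15:]  1  'c'
   9  s[15:],s[0:]  2  'cd'
  10  s[0:],s[18:]  1  'c'
  11  s[18:],s[11:]  2  'ce'
  12  s[11:],s[2:]  0  ''
  13  s[2:],s[16:]  1  'd'
  14  s[16:],s[14:]  1  'd'
  15  s[14:],s[1:]  1  'd'
  16  s[1:],s[6:]  1  'd'
  17  s[6:],s[22:]  0  ''
  18  s[22:],s[7:]  1  'e'
  19  s[7:],s[19:]  2  'eb'
  20  s[19:],s[13:]  1  'e'
  21  s[13:],s[21:]  1  'e'
  22  s[21:],s[12:]  2  'ee'

n(n+1)/2 = 23·24/2 = 276
Σ LCP = 0 + 1 + 0 + 2 + 3 + 1 + 1 + 0 + 1 + 2 + 1 + 2 + 0 + 1 + 1 + 1 + 1 + 0 + 1 + 2 + 1 + 1 + 2 = 25
distinct = 276 − 25 = 251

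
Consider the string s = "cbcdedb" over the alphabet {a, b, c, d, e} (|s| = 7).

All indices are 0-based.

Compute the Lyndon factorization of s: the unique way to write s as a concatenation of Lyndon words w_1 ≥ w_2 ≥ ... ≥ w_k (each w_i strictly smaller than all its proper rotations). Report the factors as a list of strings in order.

emit factor 1: 'c' (i=0, period=1)
emit factor 2: 'bcded' (i=1, period=5)
emit factor 3: 'b' (i=6, period=1)

["c", "bcded", "b"]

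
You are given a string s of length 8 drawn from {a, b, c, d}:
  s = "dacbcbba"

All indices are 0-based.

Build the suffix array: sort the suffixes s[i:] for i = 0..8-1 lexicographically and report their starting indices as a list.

rank→(start, suffix):
  0 → (7, 'a')
  1 → (1, 'acbcbba')
  2 → (6, 'ba')
  3 → (5, 'bba')
  4 → (3, 'bcbba')
  5 → (4, 'cbba')
  6 → (2, 'cbcbba')
  7 → (0, 'dacbcbba')

[7, 1, 6, 5, 3, 4, 2, 0]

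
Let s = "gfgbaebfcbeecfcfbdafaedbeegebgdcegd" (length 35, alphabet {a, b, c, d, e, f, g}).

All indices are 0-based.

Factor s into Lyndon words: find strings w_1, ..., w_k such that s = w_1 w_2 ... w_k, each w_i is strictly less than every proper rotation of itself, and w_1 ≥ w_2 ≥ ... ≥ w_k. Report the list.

emit factor 1: 'g' (i=0, period=1)
emit factor 2: 'fg' (i=1, period=2)
emit factor 3: 'b' (i=3, period=1)
emit factor 4: 'aebfcbeecfcfbdafaedbeegebgdcegd' (i=4, period=31)

["g", "fg", "b", "aebfcbeecfcfbdafaedbeegebgdcegd"]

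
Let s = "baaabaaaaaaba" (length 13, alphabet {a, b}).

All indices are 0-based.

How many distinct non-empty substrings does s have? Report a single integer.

57

rank | idx | suffix
   0 |  12 | a
   1 |   5 | aaaaaaba
   2 |   6 | aaaaaba
   3 |   7 | aaaaba
   4 |   8 | aaaba
   5 |   1 | aaabaaaaaaba
   6 |   9 | aaba
   7 |   2 | aabaaaaaaba
   8 |  10 | aba
   9 |   3 | abaaaaaaba
  10 |  11 | ba
  11 |   4 | baaaaaaba
  12 |   0 | baaabaaaaaaba

SA = [12, 5, 6, 7, 8, 1, 9, 2, 10, 3, 11, 4, 0]
i: (SA[i-1],SA[i]) lcp shared
  1: (12,5) 1 'a'
  2: (5,6) 5 'aaaaa'
  3: (6,7) 4 'aaaa'
  4: (7,8) 3 'aaa'
  5: (8,1) 5 'aaaba'
  6: (1,9) 2 'aa'
  7: (9,2) 4 'aaba'
  8: (2,10) 1 'a'
  9: (10,3) 3 'aba'
  10: (3,11) 0 ''
  11: (11,4) 2 'ba'
  12: (4,0) 4 'baaa'

n(n+1)/2 = 13·14/2 = 91
Σ LCP = 0 + 1 + 5 + 4 + 3 + 5 + 2 + 4 + 1 + 3 + 0 + 2 + 4 = 34
distinct = 91 − 34 = 57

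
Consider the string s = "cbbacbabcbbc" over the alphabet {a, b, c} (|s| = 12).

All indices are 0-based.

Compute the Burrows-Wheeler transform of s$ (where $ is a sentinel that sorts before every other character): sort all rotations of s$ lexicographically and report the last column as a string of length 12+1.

cbbcbccbaba$b

rank  rotation       last
    0  $cbbacbabcbbc  c
    1  abcbbc$cbbacb  b
    2  acbabcbbc$cbb  b
    3  babcbbc$cbbac  c
    4  bacbabcbbc$cb  b
    5  bbacbabcbbc$c  c
    6  bbc$cbbacbabc  c
    7  bc$cbbacbabcb  b
    8  bcbbc$cbbacba  a
    9  c$cbbacbabcbb  b
   10  cbabcbbc$cbba  a
   11  cbbacbabcbbc$  $
   12  cbbc$cbbacbab  b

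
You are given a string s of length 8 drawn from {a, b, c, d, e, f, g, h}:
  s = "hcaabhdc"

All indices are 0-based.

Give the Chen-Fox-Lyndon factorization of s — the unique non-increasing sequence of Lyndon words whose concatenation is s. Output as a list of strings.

emit factor 1: 'h' (i=0, period=1)
emit factor 2: 'c' (i=1, period=1)
emit factor 3: 'aabhdc' (i=2, period=6)

["h", "c", "aabhdc"]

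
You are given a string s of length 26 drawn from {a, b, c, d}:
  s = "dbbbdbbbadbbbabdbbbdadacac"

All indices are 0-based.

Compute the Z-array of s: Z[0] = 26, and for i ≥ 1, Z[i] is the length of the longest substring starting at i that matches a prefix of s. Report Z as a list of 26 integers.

[26, 0, 0, 0, 4, 0, 0, 0, 0, 4, 0, 0, 0, 0, 0, 5, 0, 0, 0, 1, 0, 1, 0, 0, 0, 0]

Z[0]=26
i=1: i≥r, start 0; Z[1]=0
i=2: i≥r, start 0; Z[2]=0
i=3: i≥r, start 0; Z[3]=0
i=4: i≥r, start 0; Z[4]=4 scan→box=[4,8)
i=5: min(r-i=3, Z[1]=0)=0; Z[5]=0
i=6: min(r-i=2, Z[2]=0)=0; Z[6]=0
i=7: min(r-i=1, Z[3]=0)=0; Z[7]=0
i=8: i≥r, start 0; Z[8]=0
i=9: i≥r, start 0; Z[9]=4 scan→box=[9,13)
i=10: min(r-i=3, Z[1]=0)=0; Z[10]=0
i=11: min(r-i=2, Z[2]=0)=0; Z[11]=0
i=12: min(r-i=1, Z[3]=0)=0; Z[12]=0
i=13: i≥r, start 0; Z[13]=0
i=14: i≥r, start 0; Z[14]=0
i=15: i≥r, start 0; Z[15]=5 scan→box=[15,20)
i=16: min(r-i=4, Z[1]=0)=0; Z[16]=0
i=17: min(r-i=3, Z[2]=0)=0; Z[17]=0
i=18: min(r-i=2, Z[3]=0)=0; Z[18]=0
i=19: min(r-i=1, Z[4]=4)=1; Z[19]=1
i=20: i≥r, start 0; Z[20]=0
i=21: i≥r, start 0; Z[21]=1 scan→box=[21,22)
i=22: i≥r, start 0; Z[22]=0
i=23: i≥r, start 0; Z[23]=0
i=24: i≥r, start 0; Z[24]=0
i=25: i≥r, start 0; Z[25]=0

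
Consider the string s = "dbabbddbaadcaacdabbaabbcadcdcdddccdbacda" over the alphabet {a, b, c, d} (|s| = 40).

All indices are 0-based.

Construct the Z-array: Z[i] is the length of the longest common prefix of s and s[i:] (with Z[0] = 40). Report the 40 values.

Z[0]=40
i=1: outside box; Z[1]=0
i=2: outside box; Z[2]=0
i=3: outside box; Z[3]=0
i=4: outside box; Z[4]=0
i=5: outside box; Z[5]=1 scan→box=[5,6)
i=6: outside box; Z[6]=3 scan→box=[6,9)
i=7: min(r-i=2, Z[1]=0)=0; Z[7]=0
i=8: min(r-i=1, Z[2]=0)=0; Z[8]=0
i=9: outside box; Z[9]=0
i=10: outside box; Z[10]=1 scan→box=[10,11)
i=11: outside box; Z[11]=0
i=12: outside box; Z[12]=0
i=13: outside box; Z[13]=0
i=14: outside box; Z[14]=0
i=15: outside box; Z[15]=1 scan→box=[15,16)
i=16: outside box; Z[16]=0
i=17: outside box; Z[17]=0
i=18: outside box; Z[18]=0
i=19: outside box; Z[19]=0
i=20: outside box; Z[20]=0
i=21: outside box; Z[21]=0
i=22: outside box; Z[22]=0
i=23: outside box; Z[23]=0
i=24: outside box; Z[24]=0
i=25: outside box; Z[25]=1 scan→box=[25,26)
i=26: outside box; Z[26]=0
i=27: outside box; Z[27]=1 scan→box=[27,28)
i=28: outside box; Z[28]=0
i=29: outside box; Z[29]=1 scan→box=[29,30)
i=30: outside box; Z[30]=1 scan→box=[30,31)
i=31: outside box; Z[31]=1 scan→box=[31,32)
i=32: outside box; Z[32]=0
i=33: outside box; Z[33]=0
i=34: outside box; Z[34]=3 scan→box=[34,37)
i=35: min(r-i=2, Z[1]=0)=0; Z[35]=0
i=36: min(r-i=1, Z[2]=0)=0; Z[36]=0
i=37: outside box; Z[37]=0
i=38: outside box; Z[38]=1 scan→box=[38,39)
i=39: outside box; Z[39]=0

[40, 0, 0, 0, 0, 1, 3, 0, 0, 0, 1, 0, 0, 0, 0, 1, 0, 0, 0, 0, 0, 0, 0, 0, 0, 1, 0, 1, 0, 1, 1, 1, 0, 0, 3, 0, 0, 0, 1, 0]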